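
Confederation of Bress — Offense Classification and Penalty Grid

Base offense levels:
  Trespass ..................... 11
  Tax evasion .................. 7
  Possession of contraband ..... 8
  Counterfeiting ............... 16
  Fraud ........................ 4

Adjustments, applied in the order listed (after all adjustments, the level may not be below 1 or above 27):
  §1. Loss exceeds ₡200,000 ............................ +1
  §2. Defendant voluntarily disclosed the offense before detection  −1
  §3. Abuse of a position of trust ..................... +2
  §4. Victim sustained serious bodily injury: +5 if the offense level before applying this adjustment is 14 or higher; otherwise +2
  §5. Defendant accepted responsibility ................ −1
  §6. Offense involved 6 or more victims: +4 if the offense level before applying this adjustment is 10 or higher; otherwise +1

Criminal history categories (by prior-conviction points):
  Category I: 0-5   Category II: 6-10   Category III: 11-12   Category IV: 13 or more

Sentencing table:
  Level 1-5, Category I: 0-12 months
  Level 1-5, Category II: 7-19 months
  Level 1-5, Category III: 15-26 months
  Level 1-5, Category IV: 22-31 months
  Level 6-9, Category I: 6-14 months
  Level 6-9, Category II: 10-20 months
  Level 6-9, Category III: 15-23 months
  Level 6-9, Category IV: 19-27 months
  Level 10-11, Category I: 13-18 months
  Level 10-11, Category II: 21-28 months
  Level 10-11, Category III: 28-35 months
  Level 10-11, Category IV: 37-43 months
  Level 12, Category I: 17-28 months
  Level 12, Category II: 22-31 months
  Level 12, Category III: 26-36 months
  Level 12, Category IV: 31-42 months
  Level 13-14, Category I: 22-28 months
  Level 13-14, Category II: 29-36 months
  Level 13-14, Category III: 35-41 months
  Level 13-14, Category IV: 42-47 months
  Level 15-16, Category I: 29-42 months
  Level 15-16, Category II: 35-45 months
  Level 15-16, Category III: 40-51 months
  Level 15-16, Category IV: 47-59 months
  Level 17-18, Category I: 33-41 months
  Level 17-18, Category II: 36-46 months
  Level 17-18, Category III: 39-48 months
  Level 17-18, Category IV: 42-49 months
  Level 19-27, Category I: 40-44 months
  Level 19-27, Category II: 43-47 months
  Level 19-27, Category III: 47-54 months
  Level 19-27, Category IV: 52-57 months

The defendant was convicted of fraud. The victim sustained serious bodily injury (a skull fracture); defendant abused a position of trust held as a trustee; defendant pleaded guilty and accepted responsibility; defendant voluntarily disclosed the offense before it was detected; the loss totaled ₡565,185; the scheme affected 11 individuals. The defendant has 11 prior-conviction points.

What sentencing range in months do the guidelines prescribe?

15-23 months

Base offense level for fraud: 4.
§1 applies: 4 + 1 = 5.
§2 applies: 5 − 1 = 4.
§3 applies: 4 + 2 = 6.
§4 applies (level before this adjustment is 6 < 14, so +2): 6 + 2 = 8.
§5 applies: 8 − 1 = 7.
§6 applies (level before this adjustment is 7 < 10, so +1): 7 + 1 = 8.
Final offense level: 8.
Criminal history: 11 prior points → Category III (11-12).
Level 8 falls in the 6-9 band.
Grid: Level 6-9 × Category III = 15-23 months.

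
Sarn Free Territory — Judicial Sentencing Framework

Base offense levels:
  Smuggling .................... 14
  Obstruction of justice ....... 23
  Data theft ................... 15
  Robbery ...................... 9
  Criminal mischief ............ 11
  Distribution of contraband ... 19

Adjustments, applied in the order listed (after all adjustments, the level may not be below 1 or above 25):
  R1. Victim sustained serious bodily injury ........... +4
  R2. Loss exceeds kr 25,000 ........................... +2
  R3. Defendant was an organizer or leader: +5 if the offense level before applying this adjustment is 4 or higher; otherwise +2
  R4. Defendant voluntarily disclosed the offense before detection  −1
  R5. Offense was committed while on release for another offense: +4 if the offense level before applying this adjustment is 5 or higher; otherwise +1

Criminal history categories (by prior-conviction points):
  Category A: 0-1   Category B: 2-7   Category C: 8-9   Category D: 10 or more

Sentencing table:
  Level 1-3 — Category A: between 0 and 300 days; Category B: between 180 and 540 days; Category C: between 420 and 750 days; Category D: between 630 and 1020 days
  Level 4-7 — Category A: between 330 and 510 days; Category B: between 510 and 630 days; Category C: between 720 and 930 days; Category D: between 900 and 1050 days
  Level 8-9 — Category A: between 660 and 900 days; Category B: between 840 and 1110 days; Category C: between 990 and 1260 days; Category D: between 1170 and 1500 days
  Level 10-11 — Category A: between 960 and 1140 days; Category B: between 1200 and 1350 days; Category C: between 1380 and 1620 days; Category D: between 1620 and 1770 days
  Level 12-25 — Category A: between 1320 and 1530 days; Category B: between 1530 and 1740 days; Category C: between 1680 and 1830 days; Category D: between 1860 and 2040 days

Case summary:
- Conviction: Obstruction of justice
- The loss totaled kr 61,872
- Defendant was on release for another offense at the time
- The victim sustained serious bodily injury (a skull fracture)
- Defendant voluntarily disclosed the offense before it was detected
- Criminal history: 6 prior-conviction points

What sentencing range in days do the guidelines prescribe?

1530-1740 days

Base offense level for obstruction of justice: 23.
R1 applies: 23 + 4 = 27.
R2 applies: 27 + 2 = 29.
R3 does not apply.
R4 applies: 29 − 1 = 28.
R5 applies (level before this adjustment is 28 ≥ 5, so +4): 28 + 4 = 32.
Level 32 exceeds the maximum of 25; capped at 25.
Final offense level: 25.
Criminal history: 6 prior points → Category B (2-7).
Level 25 falls in the 12-25 band.
Grid: Level 12-25 × Category B = 1530-1740 days.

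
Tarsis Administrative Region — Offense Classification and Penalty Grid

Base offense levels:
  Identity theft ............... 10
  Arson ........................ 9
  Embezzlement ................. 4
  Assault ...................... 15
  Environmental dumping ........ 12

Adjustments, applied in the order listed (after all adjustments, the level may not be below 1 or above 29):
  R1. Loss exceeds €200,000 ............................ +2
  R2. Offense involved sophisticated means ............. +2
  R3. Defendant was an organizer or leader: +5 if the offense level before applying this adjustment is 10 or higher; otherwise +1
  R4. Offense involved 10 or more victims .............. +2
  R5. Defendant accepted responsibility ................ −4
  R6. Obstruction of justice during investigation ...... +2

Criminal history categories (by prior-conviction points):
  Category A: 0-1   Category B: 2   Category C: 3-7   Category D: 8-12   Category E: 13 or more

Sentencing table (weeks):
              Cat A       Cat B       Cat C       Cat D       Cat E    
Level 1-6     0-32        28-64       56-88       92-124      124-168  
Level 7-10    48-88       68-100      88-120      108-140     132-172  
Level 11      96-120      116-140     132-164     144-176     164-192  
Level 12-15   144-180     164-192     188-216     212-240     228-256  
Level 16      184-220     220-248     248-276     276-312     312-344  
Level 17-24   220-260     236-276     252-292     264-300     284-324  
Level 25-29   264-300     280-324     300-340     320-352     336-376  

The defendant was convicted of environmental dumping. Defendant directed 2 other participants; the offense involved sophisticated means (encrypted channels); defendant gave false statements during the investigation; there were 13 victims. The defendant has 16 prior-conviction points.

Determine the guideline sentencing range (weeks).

284-324 weeks

Base offense level for environmental dumping: 12.
R1 does not apply.
R2 applies: 12 + 2 = 14.
R3 applies (level before this adjustment is 14 ≥ 10, so +5): 14 + 5 = 19.
R4 applies: 19 + 2 = 21.
R5 does not apply.
R6 applies: 21 + 2 = 23.
Final offense level: 23.
Criminal history: 16 prior points → Category E (13+).
Level 23 falls in the 17-24 band.
Grid: Level 17-24 × Category E = 284-324 weeks.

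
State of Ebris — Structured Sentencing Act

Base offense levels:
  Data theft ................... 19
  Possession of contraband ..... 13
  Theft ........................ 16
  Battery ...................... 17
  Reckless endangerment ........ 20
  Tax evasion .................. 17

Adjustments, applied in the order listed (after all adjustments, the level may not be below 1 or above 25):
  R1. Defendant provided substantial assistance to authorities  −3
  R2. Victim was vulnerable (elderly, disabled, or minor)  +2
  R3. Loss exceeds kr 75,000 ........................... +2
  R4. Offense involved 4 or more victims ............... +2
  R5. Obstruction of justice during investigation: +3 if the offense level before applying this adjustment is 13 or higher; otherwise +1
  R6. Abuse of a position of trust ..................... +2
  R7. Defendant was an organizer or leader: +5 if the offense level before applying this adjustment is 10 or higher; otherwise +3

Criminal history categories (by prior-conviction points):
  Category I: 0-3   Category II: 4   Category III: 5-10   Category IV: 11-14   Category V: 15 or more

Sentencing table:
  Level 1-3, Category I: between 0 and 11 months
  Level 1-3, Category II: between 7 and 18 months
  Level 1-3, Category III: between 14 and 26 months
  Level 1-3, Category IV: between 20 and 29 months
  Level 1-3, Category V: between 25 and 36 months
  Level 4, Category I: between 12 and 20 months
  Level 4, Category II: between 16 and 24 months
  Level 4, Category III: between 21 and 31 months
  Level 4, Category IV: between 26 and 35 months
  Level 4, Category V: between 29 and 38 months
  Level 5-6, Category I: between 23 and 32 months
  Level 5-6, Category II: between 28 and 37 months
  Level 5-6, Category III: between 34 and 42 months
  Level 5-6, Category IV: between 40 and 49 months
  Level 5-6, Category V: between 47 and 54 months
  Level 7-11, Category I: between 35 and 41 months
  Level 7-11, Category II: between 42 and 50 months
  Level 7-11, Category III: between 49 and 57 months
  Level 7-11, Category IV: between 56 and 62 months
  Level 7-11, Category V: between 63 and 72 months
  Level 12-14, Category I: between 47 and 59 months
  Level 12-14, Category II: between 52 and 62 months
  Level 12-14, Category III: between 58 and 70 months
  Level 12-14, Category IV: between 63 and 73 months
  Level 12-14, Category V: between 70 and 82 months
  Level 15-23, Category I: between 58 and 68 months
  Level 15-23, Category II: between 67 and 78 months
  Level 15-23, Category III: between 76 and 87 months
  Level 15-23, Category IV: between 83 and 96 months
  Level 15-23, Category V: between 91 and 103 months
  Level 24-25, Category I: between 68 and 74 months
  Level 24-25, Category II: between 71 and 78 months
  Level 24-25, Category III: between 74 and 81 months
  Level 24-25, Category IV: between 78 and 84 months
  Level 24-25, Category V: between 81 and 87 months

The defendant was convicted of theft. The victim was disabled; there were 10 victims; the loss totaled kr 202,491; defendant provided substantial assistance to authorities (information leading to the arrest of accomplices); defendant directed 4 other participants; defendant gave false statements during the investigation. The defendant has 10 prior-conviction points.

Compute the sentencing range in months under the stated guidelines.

74-81 months

Base offense level for theft: 16.
R1 applies: 16 − 3 = 13.
R2 applies: 13 + 2 = 15.
R3 applies: 15 + 2 = 17.
R4 applies: 17 + 2 = 19.
R5 applies (level before this adjustment is 19 ≥ 13, so +3): 19 + 3 = 22.
R6 does not apply.
R7 applies (level before this adjustment is 22 ≥ 10, so +5): 22 + 5 = 27.
Level 27 exceeds the maximum of 25; capped at 25.
Final offense level: 25.
Criminal history: 10 prior points → Category III (5-10).
Level 25 falls in the 24-25 band.
Grid: Level 24-25 × Category III = 74-81 months.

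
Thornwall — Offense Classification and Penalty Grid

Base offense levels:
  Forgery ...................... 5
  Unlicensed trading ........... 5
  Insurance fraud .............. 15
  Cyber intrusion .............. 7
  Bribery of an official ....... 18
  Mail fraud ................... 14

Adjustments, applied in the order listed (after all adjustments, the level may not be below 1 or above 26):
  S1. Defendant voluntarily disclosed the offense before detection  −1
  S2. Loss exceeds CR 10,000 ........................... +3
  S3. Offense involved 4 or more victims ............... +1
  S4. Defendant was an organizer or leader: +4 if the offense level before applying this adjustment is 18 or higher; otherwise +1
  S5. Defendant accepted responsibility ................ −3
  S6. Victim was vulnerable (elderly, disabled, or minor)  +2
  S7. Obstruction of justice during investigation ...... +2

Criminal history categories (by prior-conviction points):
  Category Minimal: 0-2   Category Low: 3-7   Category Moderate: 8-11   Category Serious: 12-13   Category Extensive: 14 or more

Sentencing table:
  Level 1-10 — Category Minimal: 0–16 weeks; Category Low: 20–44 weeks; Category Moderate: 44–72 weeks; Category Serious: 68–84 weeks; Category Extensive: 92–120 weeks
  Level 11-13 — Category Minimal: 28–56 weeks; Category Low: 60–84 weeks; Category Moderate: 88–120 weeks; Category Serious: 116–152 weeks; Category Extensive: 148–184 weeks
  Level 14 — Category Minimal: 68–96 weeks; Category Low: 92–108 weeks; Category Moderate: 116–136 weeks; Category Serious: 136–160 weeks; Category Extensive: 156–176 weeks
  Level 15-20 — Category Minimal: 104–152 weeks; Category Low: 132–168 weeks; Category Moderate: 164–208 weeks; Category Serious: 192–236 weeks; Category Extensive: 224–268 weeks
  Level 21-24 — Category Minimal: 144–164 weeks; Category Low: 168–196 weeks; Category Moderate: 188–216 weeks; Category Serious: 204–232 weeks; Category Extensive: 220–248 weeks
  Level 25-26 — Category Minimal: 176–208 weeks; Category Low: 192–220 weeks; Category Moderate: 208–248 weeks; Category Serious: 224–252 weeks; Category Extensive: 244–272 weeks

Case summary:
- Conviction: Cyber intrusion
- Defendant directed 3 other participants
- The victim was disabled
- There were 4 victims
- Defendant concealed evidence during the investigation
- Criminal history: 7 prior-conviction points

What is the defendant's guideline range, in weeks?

Base offense level for cyber intrusion: 7.
S3 applies: 7 + 1 = 8.
S4 applies (level before this adjustment is 8 < 18, so +1): 8 + 1 = 9.
S5 does not apply.
S6 applies: 9 + 2 = 11.
S7 applies: 11 + 2 = 13.
Final offense level: 13.
Criminal history: 7 prior points → Category Low (3-7).
Level 13 falls in the 11-13 band.
Grid: Level 11-13 × Category Low = 60-84 weeks.

60-84 weeks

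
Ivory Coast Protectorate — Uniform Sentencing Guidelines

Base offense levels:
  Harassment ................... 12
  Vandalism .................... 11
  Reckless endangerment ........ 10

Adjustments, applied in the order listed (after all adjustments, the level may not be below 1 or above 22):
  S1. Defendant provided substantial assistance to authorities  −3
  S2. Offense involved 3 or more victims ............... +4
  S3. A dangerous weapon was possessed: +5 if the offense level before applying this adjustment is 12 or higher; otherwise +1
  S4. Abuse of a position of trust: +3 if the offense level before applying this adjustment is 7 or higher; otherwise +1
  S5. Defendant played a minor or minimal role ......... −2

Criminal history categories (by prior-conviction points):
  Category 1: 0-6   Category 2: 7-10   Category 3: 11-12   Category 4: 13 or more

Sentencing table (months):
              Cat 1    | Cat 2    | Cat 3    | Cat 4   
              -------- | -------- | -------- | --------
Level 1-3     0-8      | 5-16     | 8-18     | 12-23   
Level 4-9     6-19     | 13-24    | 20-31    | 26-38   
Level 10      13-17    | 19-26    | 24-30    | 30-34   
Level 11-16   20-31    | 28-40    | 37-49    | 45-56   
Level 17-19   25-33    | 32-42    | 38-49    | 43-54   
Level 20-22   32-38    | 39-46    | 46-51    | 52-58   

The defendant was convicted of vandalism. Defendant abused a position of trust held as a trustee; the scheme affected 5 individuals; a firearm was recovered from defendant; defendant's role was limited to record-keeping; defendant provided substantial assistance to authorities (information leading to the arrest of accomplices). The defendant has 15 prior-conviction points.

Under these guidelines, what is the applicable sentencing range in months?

43-54 months

Base offense level for vandalism: 11.
S1 applies: 11 − 3 = 8.
S2 applies: 8 + 4 = 12.
S3 applies (level before this adjustment is 12 ≥ 12, so +5): 12 + 5 = 17.
S4 applies (level before this adjustment is 17 ≥ 7, so +3): 17 + 3 = 20.
S5 applies: 20 − 2 = 18.
Final offense level: 18.
Criminal history: 15 prior points → Category 4 (13+).
Level 18 falls in the 17-19 band.
Grid: Level 17-19 × Category 4 = 43-54 months.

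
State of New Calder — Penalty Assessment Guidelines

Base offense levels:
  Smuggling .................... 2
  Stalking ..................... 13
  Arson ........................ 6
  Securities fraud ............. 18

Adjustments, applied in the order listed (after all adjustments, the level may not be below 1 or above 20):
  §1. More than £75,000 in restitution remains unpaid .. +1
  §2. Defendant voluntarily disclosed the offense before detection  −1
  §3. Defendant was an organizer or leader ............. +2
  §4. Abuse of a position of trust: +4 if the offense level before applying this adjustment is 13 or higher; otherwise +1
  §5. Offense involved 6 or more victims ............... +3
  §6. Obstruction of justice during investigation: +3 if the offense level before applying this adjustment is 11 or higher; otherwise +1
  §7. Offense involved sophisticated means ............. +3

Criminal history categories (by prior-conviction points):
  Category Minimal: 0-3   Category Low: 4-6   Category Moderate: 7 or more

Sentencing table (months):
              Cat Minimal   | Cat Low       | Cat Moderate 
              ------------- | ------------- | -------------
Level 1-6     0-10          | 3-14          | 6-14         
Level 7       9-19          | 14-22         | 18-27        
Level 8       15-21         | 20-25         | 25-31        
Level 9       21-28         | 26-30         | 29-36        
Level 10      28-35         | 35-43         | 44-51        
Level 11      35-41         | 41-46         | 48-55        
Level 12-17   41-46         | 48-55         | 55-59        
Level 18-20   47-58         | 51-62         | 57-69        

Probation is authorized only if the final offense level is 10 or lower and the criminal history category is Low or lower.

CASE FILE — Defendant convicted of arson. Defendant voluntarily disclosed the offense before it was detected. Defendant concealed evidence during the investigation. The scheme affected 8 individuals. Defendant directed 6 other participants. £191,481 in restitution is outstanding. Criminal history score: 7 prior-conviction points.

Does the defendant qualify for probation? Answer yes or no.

No

Base offense level for arson: 6.
§1 applies: 6 + 1 = 7.
§2 applies: 7 − 1 = 6.
§3 applies: 6 + 2 = 8.
§4 does not apply.
§5 applies: 8 + 3 = 11.
§6 applies (level before this adjustment is 11 ≥ 11, so +3): 11 + 3 = 14.
Final offense level: 14.
Criminal history: 7 prior points → Category Moderate (7+).
Level 14 falls in the 12-17 band.
Grid: Level 12-17 × Category Moderate = 55-59 months.
Probation check: level 14 > 10 and category Moderate > Low → not eligible.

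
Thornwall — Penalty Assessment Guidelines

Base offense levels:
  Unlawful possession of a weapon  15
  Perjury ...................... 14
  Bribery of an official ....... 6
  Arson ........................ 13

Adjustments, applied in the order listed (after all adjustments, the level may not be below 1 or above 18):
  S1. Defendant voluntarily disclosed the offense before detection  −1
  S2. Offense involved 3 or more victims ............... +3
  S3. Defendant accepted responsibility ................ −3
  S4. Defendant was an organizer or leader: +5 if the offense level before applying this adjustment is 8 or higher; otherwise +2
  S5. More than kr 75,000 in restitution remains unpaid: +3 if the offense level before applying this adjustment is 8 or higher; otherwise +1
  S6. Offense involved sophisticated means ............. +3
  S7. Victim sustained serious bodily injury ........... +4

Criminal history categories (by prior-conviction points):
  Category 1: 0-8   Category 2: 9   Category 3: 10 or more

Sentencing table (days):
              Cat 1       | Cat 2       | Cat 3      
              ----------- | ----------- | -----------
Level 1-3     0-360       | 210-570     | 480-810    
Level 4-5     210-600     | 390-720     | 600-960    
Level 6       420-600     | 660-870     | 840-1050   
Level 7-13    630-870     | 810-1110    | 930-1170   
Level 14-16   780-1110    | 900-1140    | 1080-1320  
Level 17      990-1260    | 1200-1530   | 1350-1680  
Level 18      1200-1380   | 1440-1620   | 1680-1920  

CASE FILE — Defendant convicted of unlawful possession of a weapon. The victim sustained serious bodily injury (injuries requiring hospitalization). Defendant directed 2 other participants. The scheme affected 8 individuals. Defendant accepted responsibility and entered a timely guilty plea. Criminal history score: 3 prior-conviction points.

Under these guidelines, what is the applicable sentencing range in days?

Base offense level for unlawful possession of a weapon: 15.
S2 applies: 15 + 3 = 18.
S3 applies: 18 − 3 = 15.
S4 applies (level before this adjustment is 15 ≥ 8, so +5): 15 + 5 = 20.
S7 applies: 20 + 4 = 24.
Level 24 exceeds the maximum of 18; capped at 18.
Final offense level: 18.
Criminal history: 3 prior points → Category 1 (0-8).
Level 18 falls in the 18 band.
Grid: Level 18 × Category 1 = 1200-1380 days.

1200-1380 days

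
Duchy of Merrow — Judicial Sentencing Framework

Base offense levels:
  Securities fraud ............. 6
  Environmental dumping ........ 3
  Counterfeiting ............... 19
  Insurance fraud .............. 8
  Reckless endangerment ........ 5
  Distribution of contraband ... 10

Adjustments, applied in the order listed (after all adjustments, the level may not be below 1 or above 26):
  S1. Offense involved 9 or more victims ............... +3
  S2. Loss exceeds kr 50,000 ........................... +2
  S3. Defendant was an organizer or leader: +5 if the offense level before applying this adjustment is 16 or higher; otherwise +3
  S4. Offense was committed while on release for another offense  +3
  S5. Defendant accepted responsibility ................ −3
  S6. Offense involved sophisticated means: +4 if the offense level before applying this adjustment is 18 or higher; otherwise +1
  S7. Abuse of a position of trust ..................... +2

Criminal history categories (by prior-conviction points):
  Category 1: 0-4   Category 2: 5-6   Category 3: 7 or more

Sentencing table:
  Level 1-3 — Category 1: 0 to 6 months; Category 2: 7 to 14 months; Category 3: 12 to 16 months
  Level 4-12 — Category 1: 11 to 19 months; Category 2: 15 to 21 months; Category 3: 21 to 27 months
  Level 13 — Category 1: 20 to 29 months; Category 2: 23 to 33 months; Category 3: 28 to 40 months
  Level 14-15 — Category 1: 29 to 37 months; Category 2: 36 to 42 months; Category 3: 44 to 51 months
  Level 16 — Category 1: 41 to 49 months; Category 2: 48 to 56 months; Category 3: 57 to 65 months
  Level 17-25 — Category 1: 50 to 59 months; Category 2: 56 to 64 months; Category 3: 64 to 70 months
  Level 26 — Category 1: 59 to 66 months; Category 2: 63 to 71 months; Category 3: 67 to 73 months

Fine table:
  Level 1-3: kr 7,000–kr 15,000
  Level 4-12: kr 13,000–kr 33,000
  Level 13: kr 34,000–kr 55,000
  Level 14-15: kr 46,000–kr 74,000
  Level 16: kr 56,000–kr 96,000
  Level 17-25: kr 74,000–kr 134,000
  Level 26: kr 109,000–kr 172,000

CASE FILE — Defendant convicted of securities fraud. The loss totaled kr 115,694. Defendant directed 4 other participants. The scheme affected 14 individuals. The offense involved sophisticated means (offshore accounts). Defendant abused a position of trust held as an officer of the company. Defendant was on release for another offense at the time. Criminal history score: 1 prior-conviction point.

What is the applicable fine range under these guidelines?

kr 74,000–kr 134,000

Base offense level for securities fraud: 6.
S1 applies: 6 + 3 = 9.
S2 applies: 9 + 2 = 11.
S3 applies (level before this adjustment is 11 < 16, so +3): 11 + 3 = 14.
S4 applies: 14 + 3 = 17.
S6 applies (level before this adjustment is 17 < 18, so +1): 17 + 1 = 18.
S7 applies: 18 + 2 = 20.
Final offense level: 20.
Level 20 falls in the 17-25 band.
Fine table: Level 17-25 → kr 74,000–kr 134,000.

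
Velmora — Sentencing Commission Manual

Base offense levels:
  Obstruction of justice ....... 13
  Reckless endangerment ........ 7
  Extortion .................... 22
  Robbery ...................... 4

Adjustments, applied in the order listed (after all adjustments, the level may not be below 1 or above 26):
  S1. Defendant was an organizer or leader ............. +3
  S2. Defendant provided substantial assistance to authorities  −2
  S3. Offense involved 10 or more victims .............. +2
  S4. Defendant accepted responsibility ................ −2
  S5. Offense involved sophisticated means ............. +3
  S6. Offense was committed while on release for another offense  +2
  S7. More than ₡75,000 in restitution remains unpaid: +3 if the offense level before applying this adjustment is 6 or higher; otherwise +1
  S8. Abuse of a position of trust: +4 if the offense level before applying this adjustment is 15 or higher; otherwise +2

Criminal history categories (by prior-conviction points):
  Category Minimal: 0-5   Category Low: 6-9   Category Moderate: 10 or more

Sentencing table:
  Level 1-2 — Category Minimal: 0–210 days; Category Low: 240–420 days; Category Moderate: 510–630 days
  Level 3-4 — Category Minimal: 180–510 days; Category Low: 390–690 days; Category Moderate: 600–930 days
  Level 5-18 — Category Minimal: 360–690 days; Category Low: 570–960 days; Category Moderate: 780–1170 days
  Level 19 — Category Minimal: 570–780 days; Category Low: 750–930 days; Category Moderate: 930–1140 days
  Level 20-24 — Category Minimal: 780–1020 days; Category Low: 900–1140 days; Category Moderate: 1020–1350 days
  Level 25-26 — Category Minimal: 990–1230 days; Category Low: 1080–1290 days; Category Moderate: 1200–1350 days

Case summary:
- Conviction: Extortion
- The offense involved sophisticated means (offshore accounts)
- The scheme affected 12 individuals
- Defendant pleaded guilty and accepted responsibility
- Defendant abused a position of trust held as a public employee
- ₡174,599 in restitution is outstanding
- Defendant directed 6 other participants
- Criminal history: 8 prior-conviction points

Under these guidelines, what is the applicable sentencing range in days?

Base offense level for extortion: 22.
S1 applies: 22 + 3 = 25.
S3 applies: 25 + 2 = 27.
S4 applies: 27 − 2 = 25.
S5 applies: 25 + 3 = 28.
S7 applies (level before this adjustment is 28 ≥ 6, so +3): 28 + 3 = 31.
S8 applies (level before this adjustment is 31 ≥ 15, so +4): 31 + 4 = 35.
Level 35 exceeds the maximum of 26; capped at 26.
Final offense level: 26.
Criminal history: 8 prior points → Category Low (6-9).
Level 26 falls in the 25-26 band.
Grid: Level 25-26 × Category Low = 1080-1290 days.

1080-1290 days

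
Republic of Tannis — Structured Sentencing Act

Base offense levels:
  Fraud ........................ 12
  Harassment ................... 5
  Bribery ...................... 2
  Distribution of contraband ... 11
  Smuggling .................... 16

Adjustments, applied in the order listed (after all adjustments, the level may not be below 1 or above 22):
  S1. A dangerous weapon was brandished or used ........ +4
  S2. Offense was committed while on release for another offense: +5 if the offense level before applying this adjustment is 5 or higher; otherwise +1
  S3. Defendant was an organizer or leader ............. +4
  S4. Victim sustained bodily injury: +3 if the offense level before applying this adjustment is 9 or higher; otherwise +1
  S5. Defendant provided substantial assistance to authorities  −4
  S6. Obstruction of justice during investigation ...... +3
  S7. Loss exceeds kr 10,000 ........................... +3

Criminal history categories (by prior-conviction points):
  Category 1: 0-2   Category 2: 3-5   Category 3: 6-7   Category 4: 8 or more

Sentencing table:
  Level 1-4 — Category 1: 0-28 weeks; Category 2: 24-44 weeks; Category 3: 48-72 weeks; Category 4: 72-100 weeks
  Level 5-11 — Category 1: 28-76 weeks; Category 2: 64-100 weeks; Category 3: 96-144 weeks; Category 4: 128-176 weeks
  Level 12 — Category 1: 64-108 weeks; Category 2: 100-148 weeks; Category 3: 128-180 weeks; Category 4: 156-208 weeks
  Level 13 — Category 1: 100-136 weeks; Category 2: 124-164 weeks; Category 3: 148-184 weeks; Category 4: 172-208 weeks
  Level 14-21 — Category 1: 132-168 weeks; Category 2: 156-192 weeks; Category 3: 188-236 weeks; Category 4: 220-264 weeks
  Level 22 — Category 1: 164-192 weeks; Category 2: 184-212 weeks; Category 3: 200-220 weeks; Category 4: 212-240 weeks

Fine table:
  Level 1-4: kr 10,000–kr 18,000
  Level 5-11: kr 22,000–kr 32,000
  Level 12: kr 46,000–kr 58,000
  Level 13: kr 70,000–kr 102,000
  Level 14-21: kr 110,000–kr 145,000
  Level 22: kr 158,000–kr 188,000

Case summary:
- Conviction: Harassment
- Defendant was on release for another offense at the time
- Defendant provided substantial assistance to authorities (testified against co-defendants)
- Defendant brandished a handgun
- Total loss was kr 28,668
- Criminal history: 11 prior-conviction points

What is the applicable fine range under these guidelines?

kr 70,000–kr 102,000

Base offense level for harassment: 5.
S1 applies: 5 + 4 = 9.
S2 applies (level before this adjustment is 9 ≥ 5, so +5): 9 + 5 = 14.
S4 does not apply.
S5 applies: 14 − 4 = 10.
S6 does not apply.
S7 applies: 10 + 3 = 13.
Final offense level: 13.
Level 13 falls in the 13 band.
Fine table: Level 13 → kr 70,000–kr 102,000.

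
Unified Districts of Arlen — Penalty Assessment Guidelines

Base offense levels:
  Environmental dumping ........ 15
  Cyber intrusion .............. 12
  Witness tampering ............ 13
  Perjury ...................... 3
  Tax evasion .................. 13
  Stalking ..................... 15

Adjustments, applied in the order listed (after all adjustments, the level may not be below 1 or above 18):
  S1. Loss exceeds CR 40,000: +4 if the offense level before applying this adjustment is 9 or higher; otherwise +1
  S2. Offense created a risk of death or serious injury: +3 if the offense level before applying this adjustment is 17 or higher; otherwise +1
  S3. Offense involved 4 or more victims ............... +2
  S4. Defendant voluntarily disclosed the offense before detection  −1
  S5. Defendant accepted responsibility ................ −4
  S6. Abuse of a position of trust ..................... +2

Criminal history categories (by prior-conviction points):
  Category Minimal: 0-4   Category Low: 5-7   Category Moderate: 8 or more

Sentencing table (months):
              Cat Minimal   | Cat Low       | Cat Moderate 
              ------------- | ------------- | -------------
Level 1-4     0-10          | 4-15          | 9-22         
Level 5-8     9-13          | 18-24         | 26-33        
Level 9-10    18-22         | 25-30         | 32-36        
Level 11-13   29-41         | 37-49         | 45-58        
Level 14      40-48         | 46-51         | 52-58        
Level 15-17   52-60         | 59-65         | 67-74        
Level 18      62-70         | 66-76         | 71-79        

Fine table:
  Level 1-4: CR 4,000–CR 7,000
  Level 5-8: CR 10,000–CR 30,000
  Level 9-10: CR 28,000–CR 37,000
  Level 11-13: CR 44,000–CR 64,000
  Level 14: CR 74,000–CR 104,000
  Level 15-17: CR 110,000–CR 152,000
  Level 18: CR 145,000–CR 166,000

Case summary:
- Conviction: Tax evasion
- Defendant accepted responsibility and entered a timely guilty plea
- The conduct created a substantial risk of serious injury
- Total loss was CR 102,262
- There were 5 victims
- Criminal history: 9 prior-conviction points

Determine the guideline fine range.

Base offense level for tax evasion: 13.
S1 applies (level before this adjustment is 13 ≥ 9, so +4): 13 + 4 = 17.
S2 applies (level before this adjustment is 17 ≥ 17, so +3): 17 + 3 = 20.
S3 applies: 20 + 2 = 22.
S5 applies: 22 − 4 = 18.
S6 does not apply.
Final offense level: 18.
Level 18 falls in the 18 band.
Fine table: Level 18 → CR 145,000–CR 166,000.

CR 145,000–CR 166,000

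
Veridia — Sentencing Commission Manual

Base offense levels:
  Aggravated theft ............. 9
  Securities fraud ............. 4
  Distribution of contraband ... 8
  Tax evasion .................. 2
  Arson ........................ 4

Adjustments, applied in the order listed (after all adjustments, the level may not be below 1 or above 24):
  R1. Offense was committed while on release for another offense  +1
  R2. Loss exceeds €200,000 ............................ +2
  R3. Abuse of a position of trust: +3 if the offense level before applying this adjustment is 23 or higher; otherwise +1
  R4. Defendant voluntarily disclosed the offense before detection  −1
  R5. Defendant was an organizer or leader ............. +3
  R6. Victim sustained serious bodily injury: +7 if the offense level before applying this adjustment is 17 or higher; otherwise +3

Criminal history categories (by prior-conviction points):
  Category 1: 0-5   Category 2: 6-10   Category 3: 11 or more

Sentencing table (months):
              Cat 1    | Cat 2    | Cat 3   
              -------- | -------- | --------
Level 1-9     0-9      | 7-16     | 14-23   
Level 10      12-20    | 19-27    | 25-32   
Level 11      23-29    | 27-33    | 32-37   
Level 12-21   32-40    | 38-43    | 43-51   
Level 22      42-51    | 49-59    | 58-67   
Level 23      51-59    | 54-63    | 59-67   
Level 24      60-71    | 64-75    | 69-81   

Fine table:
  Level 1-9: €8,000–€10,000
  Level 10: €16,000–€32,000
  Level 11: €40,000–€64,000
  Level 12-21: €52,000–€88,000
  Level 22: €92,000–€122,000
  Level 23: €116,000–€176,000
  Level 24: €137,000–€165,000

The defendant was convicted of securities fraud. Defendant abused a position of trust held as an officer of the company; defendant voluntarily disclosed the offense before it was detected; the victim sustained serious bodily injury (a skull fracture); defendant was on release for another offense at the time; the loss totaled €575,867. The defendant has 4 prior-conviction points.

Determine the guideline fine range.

Base offense level for securities fraud: 4.
R1 applies: 4 + 1 = 5.
R2 applies: 5 + 2 = 7.
R3 applies (level before this adjustment is 7 < 23, so +1): 7 + 1 = 8.
R4 applies: 8 − 1 = 7.
R6 applies (level before this adjustment is 7 < 17, so +3): 7 + 3 = 10.
Final offense level: 10.
Level 10 falls in the 10 band.
Fine table: Level 10 → €16,000–€32,000.

€16,000–€32,000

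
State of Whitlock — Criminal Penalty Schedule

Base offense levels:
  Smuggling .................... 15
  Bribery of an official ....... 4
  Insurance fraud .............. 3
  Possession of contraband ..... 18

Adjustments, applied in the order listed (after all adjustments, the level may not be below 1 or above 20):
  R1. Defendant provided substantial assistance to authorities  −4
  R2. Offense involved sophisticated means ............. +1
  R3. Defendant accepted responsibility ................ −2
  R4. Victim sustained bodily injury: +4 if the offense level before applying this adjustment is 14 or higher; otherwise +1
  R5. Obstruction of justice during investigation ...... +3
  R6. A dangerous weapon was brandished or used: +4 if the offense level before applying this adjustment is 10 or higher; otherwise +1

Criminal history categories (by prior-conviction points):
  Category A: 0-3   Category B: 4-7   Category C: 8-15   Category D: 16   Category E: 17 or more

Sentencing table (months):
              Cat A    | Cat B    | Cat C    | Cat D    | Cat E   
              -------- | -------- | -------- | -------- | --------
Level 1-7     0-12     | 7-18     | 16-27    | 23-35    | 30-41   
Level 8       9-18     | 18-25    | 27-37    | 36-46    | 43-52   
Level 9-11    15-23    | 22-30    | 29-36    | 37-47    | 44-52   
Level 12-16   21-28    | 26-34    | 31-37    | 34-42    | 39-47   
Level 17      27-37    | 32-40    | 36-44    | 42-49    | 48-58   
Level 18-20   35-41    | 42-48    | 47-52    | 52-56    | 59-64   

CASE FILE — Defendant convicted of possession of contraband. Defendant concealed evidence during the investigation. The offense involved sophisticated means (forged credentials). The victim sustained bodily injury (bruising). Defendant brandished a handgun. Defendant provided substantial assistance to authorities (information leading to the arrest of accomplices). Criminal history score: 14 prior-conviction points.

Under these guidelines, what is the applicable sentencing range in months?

Base offense level for possession of contraband: 18.
R1 applies: 18 − 4 = 14.
R2 applies: 14 + 1 = 15.
R3 does not apply.
R4 applies (level before this adjustment is 15 ≥ 14, so +4): 15 + 4 = 19.
R5 applies: 19 + 3 = 22.
R6 applies (level before this adjustment is 22 ≥ 10, so +4): 22 + 4 = 26.
Level 26 exceeds the maximum of 20; capped at 20.
Final offense level: 20.
Criminal history: 14 prior points → Category C (8-15).
Level 20 falls in the 18-20 band.
Grid: Level 18-20 × Category C = 47-52 months.

47-52 months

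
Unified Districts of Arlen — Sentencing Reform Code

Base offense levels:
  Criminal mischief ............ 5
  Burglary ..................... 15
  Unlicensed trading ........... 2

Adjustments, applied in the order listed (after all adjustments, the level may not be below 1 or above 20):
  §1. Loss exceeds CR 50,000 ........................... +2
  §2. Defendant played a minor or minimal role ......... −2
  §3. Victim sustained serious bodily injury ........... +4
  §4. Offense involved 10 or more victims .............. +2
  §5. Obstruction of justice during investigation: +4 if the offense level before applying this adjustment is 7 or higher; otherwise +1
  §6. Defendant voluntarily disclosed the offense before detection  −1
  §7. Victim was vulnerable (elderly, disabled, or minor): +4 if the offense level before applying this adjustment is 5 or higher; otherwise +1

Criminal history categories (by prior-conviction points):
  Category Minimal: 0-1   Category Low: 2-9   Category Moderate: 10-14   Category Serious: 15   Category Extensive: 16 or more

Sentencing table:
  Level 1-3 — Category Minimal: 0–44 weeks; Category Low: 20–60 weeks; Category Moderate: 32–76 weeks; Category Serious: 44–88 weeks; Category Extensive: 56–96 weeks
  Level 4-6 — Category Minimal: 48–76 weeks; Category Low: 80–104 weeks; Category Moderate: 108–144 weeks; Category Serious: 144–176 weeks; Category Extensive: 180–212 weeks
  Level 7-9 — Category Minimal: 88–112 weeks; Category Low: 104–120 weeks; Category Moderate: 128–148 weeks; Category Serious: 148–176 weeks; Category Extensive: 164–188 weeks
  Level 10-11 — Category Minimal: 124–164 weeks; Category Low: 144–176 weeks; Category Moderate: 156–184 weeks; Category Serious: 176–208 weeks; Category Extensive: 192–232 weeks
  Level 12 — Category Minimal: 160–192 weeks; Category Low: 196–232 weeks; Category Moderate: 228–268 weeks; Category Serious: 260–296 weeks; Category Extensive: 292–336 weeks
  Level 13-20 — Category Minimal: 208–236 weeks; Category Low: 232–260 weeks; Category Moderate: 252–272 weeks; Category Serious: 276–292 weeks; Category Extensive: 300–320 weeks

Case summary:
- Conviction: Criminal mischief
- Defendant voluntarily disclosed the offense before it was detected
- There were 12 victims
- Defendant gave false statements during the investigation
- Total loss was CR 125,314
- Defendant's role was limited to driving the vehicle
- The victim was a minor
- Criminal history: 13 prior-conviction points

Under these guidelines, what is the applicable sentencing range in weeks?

Base offense level for criminal mischief: 5.
§1 applies: 5 + 2 = 7.
§2 applies: 7 − 2 = 5.
§4 applies: 5 + 2 = 7.
§5 applies (level before this adjustment is 7 ≥ 7, so +4): 7 + 4 = 11.
§6 applies: 11 − 1 = 10.
§7 applies (level before this adjustment is 10 ≥ 5, so +4): 10 + 4 = 14.
Final offense level: 14.
Criminal history: 13 prior points → Category Moderate (10-14).
Level 14 falls in the 13-20 band.
Grid: Level 13-20 × Category Moderate = 252-272 weeks.

252-272 weeks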